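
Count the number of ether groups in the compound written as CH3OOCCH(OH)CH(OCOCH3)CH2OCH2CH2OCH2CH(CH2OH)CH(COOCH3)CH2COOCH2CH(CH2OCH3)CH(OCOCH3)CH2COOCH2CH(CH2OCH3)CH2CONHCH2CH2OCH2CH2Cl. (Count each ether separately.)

Taking each segment in turn:
  CH3OOC: CH3O–C(=O)–: carbonyl C bonded to C and to –OCH3 → ester (not ketone + ether).
  CH(OH): –OH on an sp³ carbon → alcohol (secondary).
  CH(OCOCH3): pendant –OC(=O)CH3: an acyloxy group → ester.
  CH2OCH2: C–O–C with sp³ carbons on both sides and no adjacent C=O → ether.
  CH2OCH2: C–O–C with sp³ carbons on both sides and no adjacent C=O → ether.
  CH(CH2OH): pendant –CH2OH on an sp³ backbone C → alcohol.
  CH(COOCH3): pendant –COOCH3: carbonyl C bonded to C and –OCH3 → ester.
  CH2COOCH2: –C(=O)–O–C with C on the carbonyl side → ester.
  CH(CH2OCH3): pendant –CH2OCH3: C–O–C linkage → ether.
  CH(OCOCH3): pendant –OC(=O)CH3: an acyloxy group → ester.
  CH2COOCH2: –C(=O)–O–C with C on the carbonyl side → ester.
  CH(CH2OCH3): pendant –CH2OCH3: C–O–C linkage → ether.
  CH2CONHCH2: –C(=O)–N– linkage → amide (the N is not an amine).
  CH2OCH2: C–O–C with sp³ carbons on both sides and no adjacent C=O → ether.
  CH2Cl: halogen on an sp³ carbon → alkyl halide.
Ether appears at: CH2OCH2, CH2OCH2, CH(CH2OCH3), CH(CH2OCH3), CH2OCH2 → 5.

5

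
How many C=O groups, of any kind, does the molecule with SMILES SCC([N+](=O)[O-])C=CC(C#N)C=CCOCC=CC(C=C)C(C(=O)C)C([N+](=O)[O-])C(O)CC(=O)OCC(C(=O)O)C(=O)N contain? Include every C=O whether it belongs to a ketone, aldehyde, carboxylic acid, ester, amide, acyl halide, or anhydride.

4

CH(COCH3): ketone, 1 C=O (running total 1).
CH2COOCH2: ester, 1 C=O (running total 2).
CH(COOH): carboxylic acid, 1 C=O (running total 3).
CONH2: amide, 1 C=O (running total 4).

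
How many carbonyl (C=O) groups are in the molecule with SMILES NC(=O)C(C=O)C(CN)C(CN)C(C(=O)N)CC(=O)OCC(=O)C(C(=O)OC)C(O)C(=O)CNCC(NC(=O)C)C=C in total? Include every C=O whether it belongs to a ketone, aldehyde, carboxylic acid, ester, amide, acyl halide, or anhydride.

8

H2NCO: amide, 1 C=O (running total 1).
CH(CHO): aldehyde, 1 C=O (running total 2).
CH(CONH2): amide, 1 C=O (running total 3).
CH2COOCH2: ester, 1 C=O (running total 4).
CO: ketone, 1 C=O (running total 5).
CH(COOCH3): ester, 1 C=O (running total 6).
CO: ketone, 1 C=O (running total 7).
CH(NHCOCH3): amide, 1 C=O (running total 8).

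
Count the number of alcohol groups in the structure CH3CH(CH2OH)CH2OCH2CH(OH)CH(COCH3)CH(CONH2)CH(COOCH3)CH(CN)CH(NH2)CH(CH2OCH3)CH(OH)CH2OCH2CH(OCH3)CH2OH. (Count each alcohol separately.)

Working along the chain:
  CH(CH2OH): pendant –CH2OH on an sp³ backbone C → alcohol.
  CH2OCH2: C–O–C with sp³ carbons on both sides and no adjacent C=O → ether.
  CH(OH): –OH on an sp³ carbon → alcohol (secondary).
  CH(COCH3): pendant –COCH3: carbonyl C bonded to two carbons → ketone.
  CH(CONH2): pendant –CONH2: carbonyl C bonded to C and N → amide.
  CH(COOCH3): pendant –COOCH3: carbonyl C bonded to C and –OCH3 → ester.
  CH(CN): pendant –C≡N: nitrile.
  CH(NH2): –NH2 on an sp³ carbon with no adjacent C=O → amine.
  CH(CH2OCH3): pendant –CH2OCH3: C–O–C linkage → ether.
  CH(OH): –OH on an sp³ carbon → alcohol (secondary).
  CH2OCH2: C–O–C with sp³ carbons on both sides and no adjacent C=O → ether.
  CH(OCH3): pendant –OCH3: C–O–C with sp³ C, no adjacent C=O → ether.
  CH2OH: –OH on an sp³ carbon → alcohol.
Alcohol appears at: CH(CH2OH), CH(OH), CH(OH), CH2OH → 4.

4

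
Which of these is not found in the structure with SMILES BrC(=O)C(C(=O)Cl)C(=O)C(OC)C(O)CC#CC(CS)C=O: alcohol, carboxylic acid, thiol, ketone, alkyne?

carboxylic acid

ketone: present (CO — –C(=O)– with carbon on both sides → ketone).
alcohol: present (CH(OH) — –OH on an sp³ carbon → alcohol (secondary)).
alkyne: present (C≡C — C≡C triple bond → alkyne).
thiol: present (CH(CH2SH) — pendant –CH2SH → thiol).
carboxylic acid: no segment matches this pattern.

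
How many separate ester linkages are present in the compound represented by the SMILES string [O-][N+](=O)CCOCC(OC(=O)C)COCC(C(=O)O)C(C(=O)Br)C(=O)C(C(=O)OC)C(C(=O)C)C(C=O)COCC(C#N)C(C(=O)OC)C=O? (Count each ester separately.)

–NO2 on carbon → nitro group.
C–O–C with sp³ carbons on both sides and no adjacent C=O → ether.
pendant –OC(=O)CH3: an acyloxy group → ester.
C–O–C with sp³ carbons on both sides and no adjacent C=O → ether.
pendant –COOH: carbonyl C bonded to C and –OH → carboxylic acid.
pendant –C(=O)X: carbonyl C bonded to C and halogen → acyl halide.
–C(=O)– with carbon on both sides → ketone.
pendant –COOCH3: carbonyl C bonded to C and –OCH3 → ester.
pendant –COCH3: carbonyl C bonded to two carbons → ketone.
pendant –CHO: carbonyl C bonded to C and H → aldehyde.
C–O–C with sp³ carbons on both sides and no adjacent C=O → ether.
pendant –C≡N: nitrile.
pendant –COOCH3: carbonyl C bonded to C and –OCH3 → ester.
terminal –CHO: carbonyl C bonded to H and C → aldehyde.
Ester appears at: CH(OCOCH3), CH(COOCH3), CH(COOCH3) → 3.

3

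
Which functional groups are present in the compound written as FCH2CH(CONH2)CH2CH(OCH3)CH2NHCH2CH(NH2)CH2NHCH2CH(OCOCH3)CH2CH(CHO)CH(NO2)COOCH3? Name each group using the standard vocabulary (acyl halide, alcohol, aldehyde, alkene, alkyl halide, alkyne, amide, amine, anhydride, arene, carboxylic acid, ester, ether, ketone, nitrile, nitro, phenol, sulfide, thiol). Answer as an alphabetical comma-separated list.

Reading the structure from left to right:
  FCH2: halogen on an sp³ carbon → alkyl halide.
  CH(CONH2): pendant –CONH2: carbonyl C bonded to C and N → amide.
  CH(OCH3): pendant –OCH3: C–O–C with sp³ C, no adjacent C=O → ether.
  CH2NHCH2: C–N–C with sp³ carbons and no adjacent C=O → amine (secondary).
  CH(NH2): –NH2 on an sp³ carbon with no adjacent C=O → amine.
  CH2NHCH2: C–N–C with sp³ carbons and no adjacent C=O → amine (secondary).
  CH(OCOCH3): pendant –OC(=O)CH3: an acyloxy group → ester.
  CH(CHO): pendant –CHO: carbonyl C bonded to C and H → aldehyde.
  CH(NO2): –NO2 on an sp³ carbon → nitro (the N=O is not a carbonyl).
  COOCH3: –C(=O)OCH3: carbonyl C bonded to C and to –OCH3 → ester (not ketone + ether).

aldehyde, alkyl halide, amide, amine, ester, ether, nitro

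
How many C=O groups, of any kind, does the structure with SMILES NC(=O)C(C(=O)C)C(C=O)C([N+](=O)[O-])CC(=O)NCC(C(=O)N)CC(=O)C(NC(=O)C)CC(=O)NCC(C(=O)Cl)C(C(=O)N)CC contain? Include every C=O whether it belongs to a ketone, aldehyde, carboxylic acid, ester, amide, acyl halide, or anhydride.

H2NCO: amide, 1 C=O (running total 1).
CH(COCH3): ketone, 1 C=O (running total 2).
CH(CHO): aldehyde, 1 C=O (running total 3).
CH2CONHCH2: amide, 1 C=O (running total 4).
CH(CONH2): amide, 1 C=O (running total 5).
CO: ketone, 1 C=O (running total 6).
CH(NHCOCH3): amide, 1 C=O (running total 7).
CH2CONHCH2: amide, 1 C=O (running total 8).
CH(COCl): acyl halide, 1 C=O (running total 9).
CH(CONH2): amide, 1 C=O (running total 10).

10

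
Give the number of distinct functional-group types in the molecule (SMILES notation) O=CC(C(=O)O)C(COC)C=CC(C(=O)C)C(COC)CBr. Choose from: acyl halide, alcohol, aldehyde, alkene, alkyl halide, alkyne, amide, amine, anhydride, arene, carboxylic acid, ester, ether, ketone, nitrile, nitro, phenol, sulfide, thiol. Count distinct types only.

terminal –CHO: carbonyl C bonded to H and C → aldehyde.
pendant –COOH: carbonyl C bonded to C and –OH → carboxylic acid.
pendant –CH2OCH3: C–O–C linkage → ether.
C=C double bond → alkene.
pendant –COCH3: carbonyl C bonded to two carbons → ketone.
pendant –CH2OCH3: C–O–C linkage → ether.
halogen on an sp³ carbon → alkyl halide.
Distinct types present: aldehyde, alkene, alkyl halide, carboxylic acid, ether, ketone.

6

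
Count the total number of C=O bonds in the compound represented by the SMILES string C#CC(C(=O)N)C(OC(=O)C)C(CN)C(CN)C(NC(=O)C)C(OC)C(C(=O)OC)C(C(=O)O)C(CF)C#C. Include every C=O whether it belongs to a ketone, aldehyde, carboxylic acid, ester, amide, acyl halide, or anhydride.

5

CH(CONH2): amide, 1 C=O (running total 1).
CH(OCOCH3): ester, 1 C=O (running total 2).
CH(NHCOCH3): amide, 1 C=O (running total 3).
CH(COOCH3): ester, 1 C=O (running total 4).
CH(COOH): carboxylic acid, 1 C=O (running total 5).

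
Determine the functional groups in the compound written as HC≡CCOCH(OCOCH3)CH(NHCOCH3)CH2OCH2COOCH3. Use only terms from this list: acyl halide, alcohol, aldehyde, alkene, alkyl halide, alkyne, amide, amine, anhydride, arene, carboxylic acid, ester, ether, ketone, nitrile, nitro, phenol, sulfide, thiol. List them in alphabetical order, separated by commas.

Reading the structure from left to right:
  HC≡C: C≡C triple bond → alkyne.
  CO: –C(=O)– with carbon on both sides → ketone.
  CH(OCOCH3): pendant –OC(=O)CH3: an acyloxy group → ester.
  CH(NHCOCH3): pendant –NHC(=O)CH3: N bonded to a carbonyl → amide (not amine).
  CH2OCH2: C–O–C with sp³ carbons on both sides and no adjacent C=O → ether.
  COOCH3: –C(=O)OCH3: carbonyl C bonded to C and to –OCH3 → ester (not ketone + ether).

alkyne, amide, ester, ether, ketone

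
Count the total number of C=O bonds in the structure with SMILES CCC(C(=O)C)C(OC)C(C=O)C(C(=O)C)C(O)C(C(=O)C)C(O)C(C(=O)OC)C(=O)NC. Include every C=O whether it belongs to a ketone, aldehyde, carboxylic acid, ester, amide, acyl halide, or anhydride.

CH(COCH3): ketone, 1 C=O (running total 1).
CH(CHO): aldehyde, 1 C=O (running total 2).
CH(COCH3): ketone, 1 C=O (running total 3).
CH(COCH3): ketone, 1 C=O (running total 4).
CH(COOCH3): ester, 1 C=O (running total 5).
CONHCH3: amide, 1 C=O (running total 6).

6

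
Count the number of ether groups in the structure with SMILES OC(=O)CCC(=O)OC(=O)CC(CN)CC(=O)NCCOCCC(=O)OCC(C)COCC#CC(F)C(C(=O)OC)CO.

2

Working along the chain:
  HOOC: –COOH: carbonyl C bonded to –OH and C → carboxylic acid (the –OH is not a separate alcohol).
  CH2CO-O-COCH2: two acyl groups sharing one oxygen, –C(=O)–O–C(=O)– → anhydride.
  CH(CH2NH2): pendant –CH2NH2: N on sp³ C, no adjacent C=O → amine.
  CH2CONHCH2: –C(=O)–N– linkage → amide (the N is not an amine).
  CH2OCH2: C–O–C with sp³ carbons on both sides and no adjacent C=O → ether.
  CH2COOCH2: –C(=O)–O–C with C on the carbonyl side → ester.
  CH2OCH2: C–O–C with sp³ carbons on both sides and no adjacent C=O → ether.
  C≡C: C≡C triple bond → alkyne.
  CH(F): halogen on an sp³ carbon → alkyl halide.
  CH(COOCH3): pendant –COOCH3: carbonyl C bonded to C and –OCH3 → ester.
  CH2OH: –OH on an sp³ carbon → alcohol.
Ether appears at: CH2OCH2, CH2OCH2 → 2.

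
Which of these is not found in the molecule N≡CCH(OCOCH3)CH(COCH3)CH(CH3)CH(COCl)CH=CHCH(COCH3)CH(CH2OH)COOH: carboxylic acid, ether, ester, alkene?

ether

alkene: present (CH=CH — C=C double bond → alkene).
carboxylic acid: present (COOH — –COOH: carbonyl C bonded to –OH and C → carboxylic acid (the –OH is not a separate alcohol)).
ester: present (CH(OCOCH3) — pendant –OC(=O)CH3: an acyloxy group → ester).
ether: absent. In CH(OCOCH3), the C–O–C oxygen is adjacent to a C=O, so it belongs to an ester, not an ether.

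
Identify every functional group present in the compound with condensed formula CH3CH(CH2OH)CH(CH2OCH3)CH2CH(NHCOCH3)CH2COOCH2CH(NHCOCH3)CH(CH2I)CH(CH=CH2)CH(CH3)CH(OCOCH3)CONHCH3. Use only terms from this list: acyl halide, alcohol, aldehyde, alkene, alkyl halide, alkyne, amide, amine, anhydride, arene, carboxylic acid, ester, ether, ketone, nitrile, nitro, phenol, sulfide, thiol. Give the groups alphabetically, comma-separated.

Taking each segment in turn:
  CH(CH2OH): pendant –CH2OH on an sp³ backbone C → alcohol.
  CH(CH2OCH3): pendant –CH2OCH3: C–O–C linkage → ether.
  CH(NHCOCH3): pendant –NHC(=O)CH3: N bonded to a carbonyl → amide (not amine).
  CH2COOCH2: –C(=O)–O–C with C on the carbonyl side → ester.
  CH(NHCOCH3): pendant –NHC(=O)CH3: N bonded to a carbonyl → amide (not amine).
  CH(CH2I): pendant –CH2X: halogen on sp³ carbon → alkyl halide.
  CH(CH=CH2): pendant –CH=CH2: C=C double bond → alkene.
  CH(OCOCH3): pendant –OC(=O)CH3: an acyloxy group → ester.
  CONHCH3: –C(=O)NHCH3: carbonyl C bonded to C and to N → amide (the N is not an amine).

alcohol, alkene, alkyl halide, amide, ester, ether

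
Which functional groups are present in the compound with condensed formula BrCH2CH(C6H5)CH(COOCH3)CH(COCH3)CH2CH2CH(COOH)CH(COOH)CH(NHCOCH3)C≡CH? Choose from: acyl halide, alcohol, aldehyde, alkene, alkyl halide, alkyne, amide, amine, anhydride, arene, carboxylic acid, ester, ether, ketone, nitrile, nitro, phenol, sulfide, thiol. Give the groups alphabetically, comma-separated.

halogen on an sp³ carbon → alkyl halide.
pendant –C6H5: benzene ring → arene.
pendant –COOCH3: carbonyl C bonded to C and –OCH3 → ester.
pendant –COCH3: carbonyl C bonded to two carbons → ketone.
pendant –COOH: carbonyl C bonded to C and –OH → carboxylic acid.
pendant –COOH: carbonyl C bonded to C and –OH → carboxylic acid.
pendant –NHC(=O)CH3: N bonded to a carbonyl → amide (not amine).
C≡C triple bond → alkyne.

alkyl halide, alkyne, amide, arene, carboxylic acid, ester, ketone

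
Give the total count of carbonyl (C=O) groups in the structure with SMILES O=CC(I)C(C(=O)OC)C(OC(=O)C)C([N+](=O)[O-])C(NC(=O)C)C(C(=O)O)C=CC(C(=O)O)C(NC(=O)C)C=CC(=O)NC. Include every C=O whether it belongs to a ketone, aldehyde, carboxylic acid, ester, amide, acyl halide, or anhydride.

OHC: aldehyde, 1 C=O (running total 1).
CH(COOCH3): ester, 1 C=O (running total 2).
CH(OCOCH3): ester, 1 C=O (running total 3).
CH(NHCOCH3): amide, 1 C=O (running total 4).
CH(COOH): carboxylic acid, 1 C=O (running total 5).
CH(COOH): carboxylic acid, 1 C=O (running total 6).
CH(NHCOCH3): amide, 1 C=O (running total 7).
CONHCH3: amide, 1 C=O (running total 8).

8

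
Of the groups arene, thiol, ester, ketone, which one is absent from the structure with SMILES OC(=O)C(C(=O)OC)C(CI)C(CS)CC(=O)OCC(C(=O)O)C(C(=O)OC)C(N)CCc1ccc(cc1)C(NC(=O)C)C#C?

ketone

thiol: present (CH(CH2SH) — pendant –CH2SH → thiol).
ester: present (CH(COOCH3) — pendant –COOCH3: carbonyl C bonded to C and –OCH3 → ester).
arene: present (C6H4 — para-disubstituted benzene ring → arene).
ketone: absent. In each of CH(COOCH3) and CH2COOCH2, the C=O is bonded to an –O–C group, which defines an ester, not a ketone. In CH(NHCOCH3), the C=O is bonded to nitrogen, which defines an amide, not a ketone. In each of HOOC and CH(COOH), the C=O bears an –OH, making it a carboxylic acid rather than a ketone.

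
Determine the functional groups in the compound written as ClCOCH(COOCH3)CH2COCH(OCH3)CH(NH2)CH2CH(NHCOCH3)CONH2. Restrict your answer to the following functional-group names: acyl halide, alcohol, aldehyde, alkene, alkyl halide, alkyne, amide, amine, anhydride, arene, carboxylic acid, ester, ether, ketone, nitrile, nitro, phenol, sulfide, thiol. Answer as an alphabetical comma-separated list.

–C(=O)Cl: carbonyl C bonded to C and to a halogen → acyl halide (not alkyl halide).
pendant –COOCH3: carbonyl C bonded to C and –OCH3 → ester.
–C(=O)– with carbon on both sides → ketone.
pendant –OCH3: C–O–C with sp³ C, no adjacent C=O → ether.
–NH2 on an sp³ carbon with no adjacent C=O → amine.
pendant –NHC(=O)CH3: N bonded to a carbonyl → amide (not amine).
–C(=O)NH2: carbonyl C bonded to C and to N → amide (the N is not a separate amine).

acyl halide, amide, amine, ester, ether, ketone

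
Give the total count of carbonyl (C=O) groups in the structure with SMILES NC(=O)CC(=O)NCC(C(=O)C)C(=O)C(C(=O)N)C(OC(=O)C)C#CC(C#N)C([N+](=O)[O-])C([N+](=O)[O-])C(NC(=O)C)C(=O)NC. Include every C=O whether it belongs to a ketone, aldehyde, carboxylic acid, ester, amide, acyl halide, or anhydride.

H2NCO: amide, 1 C=O (running total 1).
CH2CONHCH2: amide, 1 C=O (running total 2).
CH(COCH3): ketone, 1 C=O (running total 3).
CO: ketone, 1 C=O (running total 4).
CH(CONH2): amide, 1 C=O (running total 5).
CH(OCOCH3): ester, 1 C=O (running total 6).
CH(NHCOCH3): amide, 1 C=O (running total 7).
CONHCH3: amide, 1 C=O (running total 8).

8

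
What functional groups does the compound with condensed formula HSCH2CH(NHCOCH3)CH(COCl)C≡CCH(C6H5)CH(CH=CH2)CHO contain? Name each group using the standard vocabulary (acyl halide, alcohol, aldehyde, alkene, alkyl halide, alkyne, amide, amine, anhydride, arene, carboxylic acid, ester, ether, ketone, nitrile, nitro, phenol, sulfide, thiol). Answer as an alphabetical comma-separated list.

Working along the chain:
  HSCH2: –SH on an sp³ carbon → thiol.
  CH(NHCOCH3): pendant –NHC(=O)CH3: N bonded to a carbonyl → amide (not amine).
  CH(COCl): pendant –C(=O)X: carbonyl C bonded to C and halogen → acyl halide.
  C≡C: C≡C triple bond → alkyne.
  CH(C6H5): pendant –C6H5: benzene ring → arene.
  CH(CH=CH2): pendant –CH=CH2: C=C double bond → alkene.
  CHO: terminal –CHO: carbonyl C bonded to H and C → aldehyde.

acyl halide, aldehyde, alkene, alkyne, amide, arene, thiol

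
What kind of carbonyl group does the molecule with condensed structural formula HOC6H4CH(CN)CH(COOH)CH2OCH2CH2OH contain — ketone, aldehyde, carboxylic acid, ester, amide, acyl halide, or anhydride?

The carbonyl is in the CH(COOH) segment: pendant –COOH: carbonyl C bonded to C and –OH → carboxylic acid.

carboxylic acid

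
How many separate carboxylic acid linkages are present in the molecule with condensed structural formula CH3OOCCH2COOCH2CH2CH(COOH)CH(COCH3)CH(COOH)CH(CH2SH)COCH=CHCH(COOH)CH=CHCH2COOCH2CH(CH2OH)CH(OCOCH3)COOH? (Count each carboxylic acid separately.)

4

CH3O–C(=O)–: carbonyl C bonded to C and to –OCH3 → ester (not ketone + ether).
–C(=O)–O–C with C on the carbonyl side → ester.
pendant –COOH: carbonyl C bonded to C and –OH → carboxylic acid.
pendant –COCH3: carbonyl C bonded to two carbons → ketone.
pendant –COOH: carbonyl C bonded to C and –OH → carboxylic acid.
pendant –CH2SH → thiol.
–C(=O)– with carbon on both sides → ketone.
C=C double bond → alkene.
pendant –COOH: carbonyl C bonded to C and –OH → carboxylic acid.
C=C double bond → alkene.
–C(=O)–O–C with C on the carbonyl side → ester.
pendant –CH2OH on an sp³ backbone C → alcohol.
pendant –OC(=O)CH3: an acyloxy group → ester.
–COOH: carbonyl C bonded to –OH and C → carboxylic acid (the –OH is not a separate alcohol).
Carboxylic acid appears at: CH(COOH), CH(COOH), CH(COOH), COOH → 4.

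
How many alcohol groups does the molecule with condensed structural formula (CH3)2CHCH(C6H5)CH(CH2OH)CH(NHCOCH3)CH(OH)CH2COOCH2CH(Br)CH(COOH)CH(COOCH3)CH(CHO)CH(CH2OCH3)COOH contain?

2

Working along the chain:
  CH(C6H5): pendant –C6H5: benzene ring → arene.
  CH(CH2OH): pendant –CH2OH on an sp³ backbone C → alcohol.
  CH(NHCOCH3): pendant –NHC(=O)CH3: N bonded to a carbonyl → amide (not amine).
  CH(OH): –OH on an sp³ carbon → alcohol (secondary).
  CH2COOCH2: –C(=O)–O–C with C on the carbonyl side → ester.
  CH(Br): halogen on an sp³ carbon → alkyl halide.
  CH(COOH): pendant –COOH: carbonyl C bonded to C and –OH → carboxylic acid.
  CH(COOCH3): pendant –COOCH3: carbonyl C bonded to C and –OCH3 → ester.
  CH(CHO): pendant –CHO: carbonyl C bonded to C and H → aldehyde.
  CH(CH2OCH3): pendant –CH2OCH3: C–O–C linkage → ether.
  COOH: –COOH: carbonyl C bonded to –OH and C → carboxylic acid (the –OH is not a separate alcohol).
Alcohol appears at: CH(CH2OH), CH(OH) → 2.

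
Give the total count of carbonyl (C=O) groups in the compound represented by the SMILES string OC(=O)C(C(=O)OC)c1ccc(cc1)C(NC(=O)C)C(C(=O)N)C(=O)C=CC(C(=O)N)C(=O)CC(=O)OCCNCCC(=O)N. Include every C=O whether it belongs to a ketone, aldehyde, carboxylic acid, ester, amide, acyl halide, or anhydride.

HOOC: carboxylic acid, 1 C=O (running total 1).
CH(COOCH3): ester, 1 C=O (running total 2).
CH(NHCOCH3): amide, 1 C=O (running total 3).
CH(CONH2): amide, 1 C=O (running total 4).
CO: ketone, 1 C=O (running total 5).
CH(CONH2): amide, 1 C=O (running total 6).
CO: ketone, 1 C=O (running total 7).
CH2COOCH2: ester, 1 C=O (running total 8).
CONH2: amide, 1 C=O (running total 9).

9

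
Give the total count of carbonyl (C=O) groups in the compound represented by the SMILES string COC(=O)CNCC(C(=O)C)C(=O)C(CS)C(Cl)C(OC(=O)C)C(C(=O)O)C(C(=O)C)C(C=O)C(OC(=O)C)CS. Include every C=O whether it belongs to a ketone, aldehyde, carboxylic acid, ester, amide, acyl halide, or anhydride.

CH3OOC: ester, 1 C=O (running total 1).
CH(COCH3): ketone, 1 C=O (running total 2).
CO: ketone, 1 C=O (running total 3).
CH(OCOCH3): ester, 1 C=O (running total 4).
CH(COOH): carboxylic acid, 1 C=O (running total 5).
CH(COCH3): ketone, 1 C=O (running total 6).
CH(CHO): aldehyde, 1 C=O (running total 7).
CH(OCOCH3): ester, 1 C=O (running total 8).

8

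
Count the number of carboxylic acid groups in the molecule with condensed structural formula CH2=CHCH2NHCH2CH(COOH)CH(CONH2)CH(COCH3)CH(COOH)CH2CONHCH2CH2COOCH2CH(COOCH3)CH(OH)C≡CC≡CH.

2

Working along the chain:
  CH2=CH: C=C double bond → alkene.
  CH2NHCH2: C–N–C with sp³ carbons and no adjacent C=O → amine (secondary).
  CH(COOH): pendant –COOH: carbonyl C bonded to C and –OH → carboxylic acid.
  CH(CONH2): pendant –CONH2: carbonyl C bonded to C and N → amide.
  CH(COCH3): pendant –COCH3: carbonyl C bonded to two carbons → ketone.
  CH(COOH): pendant –COOH: carbonyl C bonded to C and –OH → carboxylic acid.
  CH2CONHCH2: –C(=O)–N– linkage → amide (the N is not an amine).
  CH2COOCH2: –C(=O)–O–C with C on the carbonyl side → ester.
  CH(COOCH3): pendant –COOCH3: carbonyl C bonded to C and –OCH3 → ester.
  CH(OH): –OH on an sp³ carbon → alcohol (secondary).
  C≡C: C≡C triple bond → alkyne.
  C≡CH: C≡C triple bond → alkyne.
Carboxylic acid appears at: CH(COOH), CH(COOH) → 2.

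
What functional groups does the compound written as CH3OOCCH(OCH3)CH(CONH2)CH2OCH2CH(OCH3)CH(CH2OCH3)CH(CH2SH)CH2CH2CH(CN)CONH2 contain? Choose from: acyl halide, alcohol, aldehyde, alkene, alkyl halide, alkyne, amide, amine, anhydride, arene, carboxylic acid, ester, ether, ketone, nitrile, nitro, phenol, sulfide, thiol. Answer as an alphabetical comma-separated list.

amide, ester, ether, nitrile, thiol

Working along the chain:
  CH3OOC: CH3O–C(=O)–: carbonyl C bonded to C and to –OCH3 → ester (not ketone + ether).
  CH(OCH3): pendant –OCH3: C–O–C with sp³ C, no adjacent C=O → ether.
  CH(CONH2): pendant –CONH2: carbonyl C bonded to C and N → amide.
  CH2OCH2: C–O–C with sp³ carbons on both sides and no adjacent C=O → ether.
  CH(OCH3): pendant –OCH3: C–O–C with sp³ C, no adjacent C=O → ether.
  CH(CH2OCH3): pendant –CH2OCH3: C–O–C linkage → ether.
  CH(CH2SH): pendant –CH2SH → thiol.
  CH(CN): pendant –C≡N: nitrile.
  CONH2: –C(=O)NH2: carbonyl C bonded to C and to N → amide (the N is not a separate amine).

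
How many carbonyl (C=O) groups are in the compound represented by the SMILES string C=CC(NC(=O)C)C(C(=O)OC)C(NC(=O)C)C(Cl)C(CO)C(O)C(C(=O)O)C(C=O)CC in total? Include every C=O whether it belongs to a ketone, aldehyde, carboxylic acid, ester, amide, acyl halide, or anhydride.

5

CH(NHCOCH3): amide, 1 C=O (running total 1).
CH(COOCH3): ester, 1 C=O (running total 2).
CH(NHCOCH3): amide, 1 C=O (running total 3).
CH(COOH): carboxylic acid, 1 C=O (running total 4).
CH(CHO): aldehyde, 1 C=O (running total 5).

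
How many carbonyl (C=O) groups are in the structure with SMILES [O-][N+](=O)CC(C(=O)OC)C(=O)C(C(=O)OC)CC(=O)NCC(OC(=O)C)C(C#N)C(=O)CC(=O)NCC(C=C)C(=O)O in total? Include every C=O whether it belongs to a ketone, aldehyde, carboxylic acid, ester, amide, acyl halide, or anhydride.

8

CH(COOCH3): ester, 1 C=O (running total 1).
CO: ketone, 1 C=O (running total 2).
CH(COOCH3): ester, 1 C=O (running total 3).
CH2CONHCH2: amide, 1 C=O (running total 4).
CH(OCOCH3): ester, 1 C=O (running total 5).
CO: ketone, 1 C=O (running total 6).
CH2CONHCH2: amide, 1 C=O (running total 7).
COOH: carboxylic acid, 1 C=O (running total 8).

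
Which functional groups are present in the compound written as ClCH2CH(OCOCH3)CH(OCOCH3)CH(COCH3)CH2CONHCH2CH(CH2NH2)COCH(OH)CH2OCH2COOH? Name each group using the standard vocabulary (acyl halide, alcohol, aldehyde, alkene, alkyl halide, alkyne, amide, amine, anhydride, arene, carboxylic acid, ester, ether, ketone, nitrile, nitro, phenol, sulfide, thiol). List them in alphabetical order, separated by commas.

Reading the structure from left to right:
  ClCH2: halogen on an sp³ carbon → alkyl halide.
  CH(OCOCH3): pendant –OC(=O)CH3: an acyloxy group → ester.
  CH(OCOCH3): pendant –OC(=O)CH3: an acyloxy group → ester.
  CH(COCH3): pendant –COCH3: carbonyl C bonded to two carbons → ketone.
  CH2CONHCH2: –C(=O)–N– linkage → amide (the N is not an amine).
  CH(CH2NH2): pendant –CH2NH2: N on sp³ C, no adjacent C=O → amine.
  CO: –C(=O)– with carbon on both sides → ketone.
  CH(OH): –OH on an sp³ carbon → alcohol (secondary).
  CH2OCH2: C–O–C with sp³ carbons on both sides and no adjacent C=O → ether.
  COOH: –COOH: carbonyl C bonded to –OH and C → carboxylic acid (the –OH is not a separate alcohol).

alcohol, alkyl halide, amide, amine, carboxylic acid, ester, ether, ketone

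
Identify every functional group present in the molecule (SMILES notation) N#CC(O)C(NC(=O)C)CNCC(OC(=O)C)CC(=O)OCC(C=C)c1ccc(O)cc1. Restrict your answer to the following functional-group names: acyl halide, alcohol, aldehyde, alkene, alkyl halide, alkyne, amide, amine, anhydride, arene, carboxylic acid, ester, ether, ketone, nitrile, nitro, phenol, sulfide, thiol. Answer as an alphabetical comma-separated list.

Taking each segment in turn:
  N≡C: N≡C–: carbon triple-bonded to nitrogen → nitrile.
  CH(OH): –OH on an sp³ carbon → alcohol (secondary).
  CH(NHCOCH3): pendant –NHC(=O)CH3: N bonded to a carbonyl → amide (not amine).
  CH2NHCH2: C–N–C with sp³ carbons and no adjacent C=O → amine (secondary).
  CH(OCOCH3): pendant –OC(=O)CH3: an acyloxy group → ester.
  CH2COOCH2: –C(=O)–O–C with C on the carbonyl side → ester.
  CH(CH=CH2): pendant –CH=CH2: C=C double bond → alkene.
  C6H4OH: –OH attached directly to an aromatic ring → phenol (not alcohol); the ring itself is an arene.

alcohol, alkene, amide, amine, arene, ester, nitrile, phenol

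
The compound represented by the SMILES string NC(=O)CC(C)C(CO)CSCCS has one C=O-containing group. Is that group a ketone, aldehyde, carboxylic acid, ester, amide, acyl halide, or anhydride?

The carbonyl is in the H2NCO segment: –C(=O)NH2: carbonyl C bonded to C and to N → amide (the N is not a separate amine).

amide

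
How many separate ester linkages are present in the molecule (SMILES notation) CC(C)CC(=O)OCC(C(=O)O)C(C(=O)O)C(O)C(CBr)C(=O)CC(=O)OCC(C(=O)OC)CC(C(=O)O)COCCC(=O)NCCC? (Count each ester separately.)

3

–C(=O)–O–C with C on the carbonyl side → ester.
pendant –COOH: carbonyl C bonded to C and –OH → carboxylic acid.
pendant –COOH: carbonyl C bonded to C and –OH → carboxylic acid.
–OH on an sp³ carbon → alcohol (secondary).
pendant –CH2X: halogen on sp³ carbon → alkyl halide.
–C(=O)– with carbon on both sides → ketone.
–C(=O)–O–C with C on the carbonyl side → ester.
pendant –COOCH3: carbonyl C bonded to C and –OCH3 → ester.
pendant –COOH: carbonyl C bonded to C and –OH → carboxylic acid.
C–O–C with sp³ carbons on both sides and no adjacent C=O → ether.
–C(=O)–N– linkage → amide (the N is not an amine).
Ester appears at: CH2COOCH2, CH2COOCH2, CH(COOCH3) → 3.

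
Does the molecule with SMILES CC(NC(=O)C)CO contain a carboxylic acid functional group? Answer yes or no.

Taking each segment in turn:
  CH(NHCOCH3): pendant –NHC(=O)CH3: N bonded to a carbonyl → amide (not amine).
  CH2OH: –OH on an sp³ carbon → alcohol.
In CH(NHCOCH3), the carbonyl is bonded to nitrogen, not to –OH; that is an amide.
The groups actually present are: alcohol, amide.

no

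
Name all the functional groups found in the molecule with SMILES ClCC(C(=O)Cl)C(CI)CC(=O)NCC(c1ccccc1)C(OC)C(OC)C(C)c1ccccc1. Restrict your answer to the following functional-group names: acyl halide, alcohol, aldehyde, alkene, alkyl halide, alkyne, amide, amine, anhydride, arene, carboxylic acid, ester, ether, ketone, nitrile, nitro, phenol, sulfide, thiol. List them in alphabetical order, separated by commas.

acyl halide, alkyl halide, amide, arene, ether

Taking each segment in turn:
  ClCH2: halogen on an sp³ carbon → alkyl halide.
  CH(COCl): pendant –C(=O)X: carbonyl C bonded to C and halogen → acyl halide.
  CH(CH2I): pendant –CH2X: halogen on sp³ carbon → alkyl halide.
  CH2CONHCH2: –C(=O)–N– linkage → amide (the N is not an amine).
  CH(C6H5): pendant –C6H5: benzene ring → arene.
  CH(OCH3): pendant –OCH3: C–O–C with sp³ C, no adjacent C=O → ether.
  CH(OCH3): pendant –OCH3: C–O–C with sp³ C, no adjacent C=O → ether.
  C6H5: –C6H5 phenyl ring → arene.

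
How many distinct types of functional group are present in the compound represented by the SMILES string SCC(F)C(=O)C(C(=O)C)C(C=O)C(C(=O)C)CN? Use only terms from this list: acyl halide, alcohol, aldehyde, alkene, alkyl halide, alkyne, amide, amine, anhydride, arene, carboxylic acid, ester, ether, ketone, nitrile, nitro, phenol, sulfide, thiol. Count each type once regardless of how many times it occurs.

5

Taking each segment in turn:
  HSCH2: –SH on an sp³ carbon → thiol.
  CH(F): halogen on an sp³ carbon → alkyl halide.
  CO: –C(=O)– with carbon on both sides → ketone.
  CH(COCH3): pendant –COCH3: carbonyl C bonded to two carbons → ketone.
  CH(CHO): pendant –CHO: carbonyl C bonded to C and H → aldehyde.
  CH(COCH3): pendant –COCH3: carbonyl C bonded to two carbons → ketone.
  CH2NH2: –NH2 on an sp³ carbon with no adjacent C=O → amine.
Distinct types present: aldehyde, alkyl halide, amine, ketone, thiol.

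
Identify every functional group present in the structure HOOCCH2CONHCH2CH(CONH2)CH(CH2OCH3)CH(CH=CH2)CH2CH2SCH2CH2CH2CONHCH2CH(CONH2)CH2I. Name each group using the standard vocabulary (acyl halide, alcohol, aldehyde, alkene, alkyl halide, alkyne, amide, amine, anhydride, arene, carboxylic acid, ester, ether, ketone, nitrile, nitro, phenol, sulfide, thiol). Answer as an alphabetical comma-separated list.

Taking each segment in turn:
  HOOC: –COOH: carbonyl C bonded to –OH and C → carboxylic acid (the –OH is not a separate alcohol).
  CH2CONHCH2: –C(=O)–N– linkage → amide (the N is not an amine).
  CH(CONH2): pendant –CONH2: carbonyl C bonded to C and N → amide.
  CH(CH2OCH3): pendant –CH2OCH3: C–O–C linkage → ether.
  CH(CH=CH2): pendant –CH=CH2: C=C double bond → alkene.
  CH2SCH2: C–S–C linkage → sulfide (thioether).
  CH2CONHCH2: –C(=O)–N– linkage → amide (the N is not an amine).
  CH(CONH2): pendant –CONH2: carbonyl C bonded to C and N → amide.
  CH2I: halogen on an sp³ carbon → alkyl halide.

alkene, alkyl halide, amide, carboxylic acid, ether, sulfide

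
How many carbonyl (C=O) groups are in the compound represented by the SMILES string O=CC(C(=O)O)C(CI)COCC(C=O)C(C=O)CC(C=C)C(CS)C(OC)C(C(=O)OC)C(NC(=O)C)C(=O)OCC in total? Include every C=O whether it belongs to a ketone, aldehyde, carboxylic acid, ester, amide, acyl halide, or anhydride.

7

OHC: aldehyde, 1 C=O (running total 1).
CH(COOH): carboxylic acid, 1 C=O (running total 2).
CH(CHO): aldehyde, 1 C=O (running total 3).
CH(CHO): aldehyde, 1 C=O (running total 4).
CH(COOCH3): ester, 1 C=O (running total 5).
CH(NHCOCH3): amide, 1 C=O (running total 6).
COOCH2CH3: ester, 1 C=O (running total 7).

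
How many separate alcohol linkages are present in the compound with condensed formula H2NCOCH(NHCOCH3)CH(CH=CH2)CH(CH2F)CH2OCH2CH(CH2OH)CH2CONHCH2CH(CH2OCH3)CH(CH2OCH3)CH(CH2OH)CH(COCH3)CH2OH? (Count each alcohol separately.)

Taking each segment in turn:
  H2NCO: –C(=O)NH2: carbonyl C bonded to C and to N → amide (the N is not a separate amine).
  CH(NHCOCH3): pendant –NHC(=O)CH3: N bonded to a carbonyl → amide (not amine).
  CH(CH=CH2): pendant –CH=CH2: C=C double bond → alkene.
  CH(CH2F): pendant –CH2X: halogen on sp³ carbon → alkyl halide.
  CH2OCH2: C–O–C with sp³ carbons on both sides and no adjacent C=O → ether.
  CH(CH2OH): pendant –CH2OH on an sp³ backbone C → alcohol.
  CH2CONHCH2: –C(=O)–N– linkage → amide (the N is not an amine).
  CH(CH2OCH3): pendant –CH2OCH3: C–O–C linkage → ether.
  CH(CH2OCH3): pendant –CH2OCH3: C–O–C linkage → ether.
  CH(CH2OH): pendant –CH2OH on an sp³ backbone C → alcohol.
  CH(COCH3): pendant –COCH3: carbonyl C bonded to two carbons → ketone.
  CH2OH: –OH on an sp³ carbon → alcohol.
Alcohol appears at: CH(CH2OH), CH(CH2OH), CH2OH → 3.

3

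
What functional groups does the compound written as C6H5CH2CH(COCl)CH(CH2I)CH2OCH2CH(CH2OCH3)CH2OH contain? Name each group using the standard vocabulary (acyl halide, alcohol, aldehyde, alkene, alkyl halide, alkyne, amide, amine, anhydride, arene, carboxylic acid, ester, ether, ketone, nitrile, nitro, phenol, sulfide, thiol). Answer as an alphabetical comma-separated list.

acyl halide, alcohol, alkyl halide, arene, ether

Working along the chain:
  C6H5: C6H5– phenyl ring → arene.
  CH(COCl): pendant –C(=O)X: carbonyl C bonded to C and halogen → acyl halide.
  CH(CH2I): pendant –CH2X: halogen on sp³ carbon → alkyl halide.
  CH2OCH2: C–O–C with sp³ carbons on both sides and no adjacent C=O → ether.
  CH(CH2OCH3): pendant –CH2OCH3: C–O–C linkage → ether.
  CH2OH: –OH on an sp³ carbon → alcohol.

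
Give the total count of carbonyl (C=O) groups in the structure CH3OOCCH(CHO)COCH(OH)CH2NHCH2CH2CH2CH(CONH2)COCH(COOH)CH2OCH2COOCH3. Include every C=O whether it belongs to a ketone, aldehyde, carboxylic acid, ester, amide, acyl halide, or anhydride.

CH3OOC: ester, 1 C=O (running total 1).
CH(CHO): aldehyde, 1 C=O (running total 2).
CO: ketone, 1 C=O (running total 3).
CH(CONH2): amide, 1 C=O (running total 4).
CO: ketone, 1 C=O (running total 5).
CH(COOH): carboxylic acid, 1 C=O (running total 6).
COOCH3: ester, 1 C=O (running total 7).

7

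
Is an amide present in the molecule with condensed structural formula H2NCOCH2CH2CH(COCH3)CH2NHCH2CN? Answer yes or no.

yes

Reading the structure from left to right:
  H2NCO: –C(=O)NH2: carbonyl C bonded to C and to N → amide (the N is not a separate amine).
  CH(COCH3): pendant –COCH3: carbonyl C bonded to two carbons → ketone.
  CH2NHCH2: C–N–C with sp³ carbons and no adjacent C=O → amine (secondary).
  CN: –C≡N: carbon triple-bonded to nitrogen → nitrile.
The H2NCO segment supplies the amide: –C(=O)NH2: carbonyl C bonded to C and to N → amide (the N is not a separate amine).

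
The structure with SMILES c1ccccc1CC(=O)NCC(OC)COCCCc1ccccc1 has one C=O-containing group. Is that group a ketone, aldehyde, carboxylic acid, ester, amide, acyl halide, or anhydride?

The carbonyl is in the CH2CONHCH2 segment: –C(=O)–N– linkage → amide (the N is not an amine).

amide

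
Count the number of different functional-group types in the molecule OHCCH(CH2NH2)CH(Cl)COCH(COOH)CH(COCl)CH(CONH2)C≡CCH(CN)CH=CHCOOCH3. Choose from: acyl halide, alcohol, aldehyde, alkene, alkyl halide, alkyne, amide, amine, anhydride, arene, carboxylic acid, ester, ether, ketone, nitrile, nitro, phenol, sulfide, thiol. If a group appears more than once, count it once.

Reading the structure from left to right:
  OHC: terminal –CHO: carbonyl C bonded to H and C → aldehyde.
  CH(CH2NH2): pendant –CH2NH2: N on sp³ C, no adjacent C=O → amine.
  CH(Cl): halogen on an sp³ carbon → alkyl halide.
  CO: –C(=O)– with carbon on both sides → ketone.
  CH(COOH): pendant –COOH: carbonyl C bonded to C and –OH → carboxylic acid.
  CH(COCl): pendant –C(=O)X: carbonyl C bonded to C and halogen → acyl halide.
  CH(CONH2): pendant –CONH2: carbonyl C bonded to C and N → amide.
  C≡C: C≡C triple bond → alkyne.
  CH(CN): pendant –C≡N: nitrile.
  CH=CH: C=C double bond → alkene.
  COOCH3: –C(=O)OCH3: carbonyl C bonded to C and to –OCH3 → ester (not ketone + ether).
Distinct types present: acyl halide, aldehyde, alkene, alkyl halide, alkyne, amide, amine, carboxylic acid, ester, ketone, nitrile.

11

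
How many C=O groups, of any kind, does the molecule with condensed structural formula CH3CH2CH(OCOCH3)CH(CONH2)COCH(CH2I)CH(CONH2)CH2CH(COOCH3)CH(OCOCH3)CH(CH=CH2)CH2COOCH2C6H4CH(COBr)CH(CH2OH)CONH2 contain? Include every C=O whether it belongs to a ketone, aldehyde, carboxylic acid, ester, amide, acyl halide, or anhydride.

9

CH(OCOCH3): ester, 1 C=O (running total 1).
CH(CONH2): amide, 1 C=O (running total 2).
CO: ketone, 1 C=O (running total 3).
CH(CONH2): amide, 1 C=O (running total 4).
CH(COOCH3): ester, 1 C=O (running total 5).
CH(OCOCH3): ester, 1 C=O (running total 6).
CH2COOCH2: ester, 1 C=O (running total 7).
CH(COBr): acyl halide, 1 C=O (running total 8).
CONH2: amide, 1 C=O (running total 9).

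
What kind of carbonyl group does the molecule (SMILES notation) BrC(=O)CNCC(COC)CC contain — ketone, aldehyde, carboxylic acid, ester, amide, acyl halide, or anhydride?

The carbonyl is in the BrCO segment: –C(=O)Br: carbonyl C bonded to C and to a halogen → acyl halide (not alkyl halide).

acyl halide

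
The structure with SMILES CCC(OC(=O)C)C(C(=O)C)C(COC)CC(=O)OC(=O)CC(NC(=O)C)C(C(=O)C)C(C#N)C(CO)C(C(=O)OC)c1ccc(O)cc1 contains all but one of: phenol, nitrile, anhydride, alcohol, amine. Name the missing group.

phenol: present (C6H4OH — –OH attached directly to an aromatic ring → phenol (not alcohol); the ring itself is an arene).
anhydride: present (CH2CO-O-COCH2 — two acyl groups sharing one oxygen, –C(=O)–O–C(=O)– → anhydride).
alcohol: present (CH(CH2OH) — pendant –CH2OH on an sp³ backbone C → alcohol).
nitrile: present (CH(CN) — pendant –C≡N: nitrile).
amine: absent. In CH(NHCOCH3), the nitrogen is bonded directly to a carbonyl carbon, making it part of an amide, not a free amine.

amine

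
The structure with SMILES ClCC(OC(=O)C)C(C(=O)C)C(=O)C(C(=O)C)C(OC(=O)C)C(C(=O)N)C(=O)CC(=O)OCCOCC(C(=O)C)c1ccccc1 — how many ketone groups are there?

5

halogen on an sp³ carbon → alkyl halide.
pendant –OC(=O)CH3: an acyloxy group → ester.
pendant –COCH3: carbonyl C bonded to two carbons → ketone.
–C(=O)– with carbon on both sides → ketone.
pendant –COCH3: carbonyl C bonded to two carbons → ketone.
pendant –OC(=O)CH3: an acyloxy group → ester.
pendant –CONH2: carbonyl C bonded to C and N → amide.
–C(=O)– with carbon on both sides → ketone.
–C(=O)–O–C with C on the carbonyl side → ester.
C–O–C with sp³ carbons on both sides and no adjacent C=O → ether.
pendant –COCH3: carbonyl C bonded to two carbons → ketone.
–C6H5 phenyl ring → arene.
Ketone appears at: CH(COCH3), CO, CH(COCH3), CO, CH(COCH3) → 5.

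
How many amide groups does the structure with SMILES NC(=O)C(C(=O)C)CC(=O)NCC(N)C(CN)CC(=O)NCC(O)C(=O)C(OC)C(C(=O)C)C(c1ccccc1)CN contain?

3

Reading the structure from left to right:
  H2NCO: –C(=O)NH2: carbonyl C bonded to C and to N → amide (the N is not a separate amine).
  CH(COCH3): pendant –COCH3: carbonyl C bonded to two carbons → ketone.
  CH2CONHCH2: –C(=O)–N– linkage → amide (the N is not an amine).
  CH(NH2): –NH2 on an sp³ carbon with no adjacent C=O → amine.
  CH(CH2NH2): pendant –CH2NH2: N on sp³ C, no adjacent C=O → amine.
  CH2CONHCH2: –C(=O)–N– linkage → amide (the N is not an amine).
  CH(OH): –OH on an sp³ carbon → alcohol (secondary).
  CO: –C(=O)– with carbon on both sides → ketone.
  CH(OCH3): pendant –OCH3: C–O–C with sp³ C, no adjacent C=O → ether.
  CH(COCH3): pendant –COCH3: carbonyl C bonded to two carbons → ketone.
  CH(C6H5): pendant –C6H5: benzene ring → arene.
  CH2NH2: –NH2 on an sp³ carbon with no adjacent C=O → amine.
Amide appears at: H2NCO, CH2CONHCH2, CH2CONHCH2 → 3.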